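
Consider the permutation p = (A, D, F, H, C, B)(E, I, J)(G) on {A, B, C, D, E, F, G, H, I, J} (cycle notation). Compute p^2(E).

E lies in the 3-cycle (E, I, J).
Advancing 2 steps from E: E → I → J.

J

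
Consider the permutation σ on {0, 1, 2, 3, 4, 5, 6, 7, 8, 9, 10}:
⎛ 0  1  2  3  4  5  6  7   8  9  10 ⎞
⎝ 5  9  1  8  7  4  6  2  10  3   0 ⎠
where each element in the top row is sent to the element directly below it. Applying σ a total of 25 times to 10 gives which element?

2

Tracing 10 → 0 → … returns to 10 after 10 steps, so 10 lies in a 10-cycle (0, 5, 4, 7, 2, 1, 9, 3, 8, 10).
On a 10-cycle, σ^10 is the identity, so σ^25 = σ^5 there (25 ≡ 5 mod 10).
Advancing 5 steps from 10: 10 → 0 → 5 → 4 → 7 → 2.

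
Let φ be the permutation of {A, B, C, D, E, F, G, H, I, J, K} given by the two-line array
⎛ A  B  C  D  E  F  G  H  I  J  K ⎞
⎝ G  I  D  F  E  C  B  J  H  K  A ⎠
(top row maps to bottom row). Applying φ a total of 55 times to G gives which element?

A

Tracing G → B → … returns to G after 7 steps, so G lies in a 7-cycle (A, G, B, I, H, J, K).
On a 7-cycle, φ^7 is the identity, so φ^55 = φ^6 there (55 ≡ 6 mod 7).
Stepping 6 places around the cycle: G → B → I → H → J → K → A.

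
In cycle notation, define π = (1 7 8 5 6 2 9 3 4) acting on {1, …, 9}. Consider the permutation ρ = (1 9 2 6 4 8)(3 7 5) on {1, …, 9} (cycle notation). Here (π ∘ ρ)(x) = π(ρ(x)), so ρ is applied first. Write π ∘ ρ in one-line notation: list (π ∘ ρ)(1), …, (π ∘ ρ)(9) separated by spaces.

Chase each element through ρ then π: 1 → 9 → 3; 2 → 6 → 2; 3 → 7 → 8; 4 → 8 → 5; 5 → 3 → 4; 6 → 4 → 1; 7 → 5 → 6; 8 → 1 → 7; 9 → 2 → 9.
Collecting the images, π ∘ ρ = [3 2 8 5 4 1 6 7 9].

3 2 8 5 4 1 6 7 9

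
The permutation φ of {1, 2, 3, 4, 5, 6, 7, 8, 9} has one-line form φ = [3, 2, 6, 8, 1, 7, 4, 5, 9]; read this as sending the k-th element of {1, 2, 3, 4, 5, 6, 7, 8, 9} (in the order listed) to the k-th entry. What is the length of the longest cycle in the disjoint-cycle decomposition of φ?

Decomposing into disjoint cycles gives (1 3 6 7 4 8 5); the longest has length 7.

7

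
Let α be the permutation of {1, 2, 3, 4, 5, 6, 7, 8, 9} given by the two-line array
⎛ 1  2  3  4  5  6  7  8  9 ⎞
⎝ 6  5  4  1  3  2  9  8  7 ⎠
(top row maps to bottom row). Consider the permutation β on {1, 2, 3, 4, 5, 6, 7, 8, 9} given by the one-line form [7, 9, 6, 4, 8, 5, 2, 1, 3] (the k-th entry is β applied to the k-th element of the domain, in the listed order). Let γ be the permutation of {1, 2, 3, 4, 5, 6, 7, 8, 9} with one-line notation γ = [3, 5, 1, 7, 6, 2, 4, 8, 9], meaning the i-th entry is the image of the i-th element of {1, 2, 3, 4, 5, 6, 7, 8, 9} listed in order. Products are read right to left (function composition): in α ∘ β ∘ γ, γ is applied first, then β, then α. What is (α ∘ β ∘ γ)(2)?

(α ∘ β ∘ γ)(2) = α(β(γ(2))). γ(2) = 5, then β(5) = 8, then α(8) = 8, so the result is 8.

8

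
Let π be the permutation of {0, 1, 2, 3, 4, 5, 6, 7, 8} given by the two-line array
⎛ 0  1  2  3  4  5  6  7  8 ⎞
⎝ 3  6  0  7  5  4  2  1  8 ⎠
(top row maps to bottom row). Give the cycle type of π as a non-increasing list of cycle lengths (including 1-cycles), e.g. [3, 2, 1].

[6, 2, 1]

The disjoint cycles are (0 3 7 1 6 2)(4 5)(8), with lengths 6, 2, 1 in non-increasing order.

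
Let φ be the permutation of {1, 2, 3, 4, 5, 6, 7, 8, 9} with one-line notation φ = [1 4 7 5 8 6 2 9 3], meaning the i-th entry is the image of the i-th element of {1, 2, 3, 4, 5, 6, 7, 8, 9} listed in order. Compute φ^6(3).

9

Tracing 3 → 7 → … returns to 3 after 7 steps, so 3 lies in a 7-cycle (2 4 5 8 9 3 7).
Advancing 6 steps from 3: 3 → 7 → 2 → 4 → 5 → 8 → 9.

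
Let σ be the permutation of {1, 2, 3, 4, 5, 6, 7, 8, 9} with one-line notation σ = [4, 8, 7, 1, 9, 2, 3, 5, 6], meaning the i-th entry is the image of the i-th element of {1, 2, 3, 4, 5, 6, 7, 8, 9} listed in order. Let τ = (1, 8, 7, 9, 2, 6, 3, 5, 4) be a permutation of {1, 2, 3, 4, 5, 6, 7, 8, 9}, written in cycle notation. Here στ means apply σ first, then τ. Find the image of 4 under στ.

8

First apply σ: σ(4) = 1, then τ(1) = 8. Thus (στ)(4) = 8.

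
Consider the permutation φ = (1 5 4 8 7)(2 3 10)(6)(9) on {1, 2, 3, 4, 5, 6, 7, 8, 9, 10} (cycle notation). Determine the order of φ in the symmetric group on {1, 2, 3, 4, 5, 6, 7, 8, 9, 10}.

The disjoint cycles have lengths 5, 3, 1, 1.
The order is lcm(5, 3) = 15.

15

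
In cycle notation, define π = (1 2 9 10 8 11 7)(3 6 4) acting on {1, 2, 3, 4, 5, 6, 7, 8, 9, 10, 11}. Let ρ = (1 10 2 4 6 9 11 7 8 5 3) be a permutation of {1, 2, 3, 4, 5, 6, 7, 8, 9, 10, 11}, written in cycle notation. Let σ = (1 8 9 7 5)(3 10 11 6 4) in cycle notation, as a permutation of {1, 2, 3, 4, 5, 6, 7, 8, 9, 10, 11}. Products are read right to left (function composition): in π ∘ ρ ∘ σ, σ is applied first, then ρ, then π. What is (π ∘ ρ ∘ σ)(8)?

7

Apply the permutations in order: σ(8) = 9, then ρ(9) = 11, then π(11) = 7. So (π ∘ ρ ∘ σ)(8) = 7.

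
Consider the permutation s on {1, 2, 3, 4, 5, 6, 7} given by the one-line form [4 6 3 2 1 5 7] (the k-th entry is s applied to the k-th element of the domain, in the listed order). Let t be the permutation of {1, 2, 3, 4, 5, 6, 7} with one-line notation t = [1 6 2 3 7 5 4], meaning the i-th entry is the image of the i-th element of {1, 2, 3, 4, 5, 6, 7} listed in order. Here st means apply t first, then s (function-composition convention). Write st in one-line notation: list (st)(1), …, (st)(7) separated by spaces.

(st)(x) = s(t(x)). Computing each image: s(t(1)) = s(1) = 4, s(t(2)) = s(6) = 5, s(t(3)) = s(2) = 6, s(t(4)) = s(3) = 3, s(t(5)) = s(7) = 7, s(t(6)) = s(5) = 1, s(t(7)) = s(4) = 2.
Hence st = [4 5 6 3 7 1 2].

4 5 6 3 7 1 2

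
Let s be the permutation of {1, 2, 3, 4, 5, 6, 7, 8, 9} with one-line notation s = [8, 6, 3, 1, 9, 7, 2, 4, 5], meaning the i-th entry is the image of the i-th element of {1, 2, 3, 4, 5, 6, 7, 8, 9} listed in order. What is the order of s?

Decomposing into disjoint cycles gives cycle lengths 3, 3, 2, 1.
Since disjoint cycles commute, ord(s) = lcm(3, 3, 2) = 6.

6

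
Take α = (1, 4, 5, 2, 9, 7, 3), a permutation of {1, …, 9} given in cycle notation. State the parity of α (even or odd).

The cycle lengths are 7, 1, 1.
A cycle of length ℓ contributes ℓ−1 transpositions, so α is a product of 6 transpositions — even.

even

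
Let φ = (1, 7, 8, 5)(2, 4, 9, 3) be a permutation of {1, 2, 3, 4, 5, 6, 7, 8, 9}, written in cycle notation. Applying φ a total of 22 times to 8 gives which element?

8 lies in the 4-cycle (1, 7, 8, 5).
Since the cycle has length 4, φ^22 acts on it the same as φ^2 (22 mod 4 = 2).
Advancing 2 steps from 8: 8 → 5 → 1.

1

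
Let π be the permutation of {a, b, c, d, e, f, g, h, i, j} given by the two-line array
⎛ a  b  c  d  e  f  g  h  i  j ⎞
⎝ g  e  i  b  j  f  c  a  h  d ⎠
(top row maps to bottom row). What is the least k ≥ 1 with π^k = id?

The disjoint-cycle form of π has cycle lengths 5, 4, 1.
Since disjoint cycles commute, ord(π) = lcm(5, 4) = 20.

20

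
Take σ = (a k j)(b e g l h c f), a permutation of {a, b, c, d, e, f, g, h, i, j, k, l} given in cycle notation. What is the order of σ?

21

The cycle type of σ is (7, 3, 1, 1).
Since disjoint cycles commute, ord(σ) = lcm(7, 3) = 21.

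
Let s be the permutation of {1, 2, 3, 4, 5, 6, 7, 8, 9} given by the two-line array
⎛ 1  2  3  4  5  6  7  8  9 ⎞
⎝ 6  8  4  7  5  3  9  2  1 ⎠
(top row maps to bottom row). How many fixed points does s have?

1

The fixed points (elements with s(x) = x) are {5}, so there is 1.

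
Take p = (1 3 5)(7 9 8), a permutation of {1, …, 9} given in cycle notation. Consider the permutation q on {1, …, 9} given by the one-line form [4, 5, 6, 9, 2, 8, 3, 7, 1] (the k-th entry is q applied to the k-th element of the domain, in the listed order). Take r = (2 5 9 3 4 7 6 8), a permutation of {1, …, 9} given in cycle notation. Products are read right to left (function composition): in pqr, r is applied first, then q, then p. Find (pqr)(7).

7

(pqr)(7) = p(q(r(7))). r(7) = 6, then q(6) = 8, then p(8) = 7, so the result is 7.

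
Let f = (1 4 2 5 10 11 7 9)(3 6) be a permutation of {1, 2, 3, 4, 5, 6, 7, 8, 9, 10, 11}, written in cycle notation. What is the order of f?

8

The disjoint cycles have lengths 8, 2, 1.
The order is lcm(8, 2) = 8.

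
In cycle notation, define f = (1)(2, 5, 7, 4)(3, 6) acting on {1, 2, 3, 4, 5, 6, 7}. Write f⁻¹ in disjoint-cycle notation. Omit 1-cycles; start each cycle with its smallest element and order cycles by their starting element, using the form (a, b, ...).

(2, 4, 7, 5)(3, 6)

The inverse reverses each cycle.
Reversing each cycle of f and rotating so the smallest element leads gives (2, 4, 7, 5)(3, 6).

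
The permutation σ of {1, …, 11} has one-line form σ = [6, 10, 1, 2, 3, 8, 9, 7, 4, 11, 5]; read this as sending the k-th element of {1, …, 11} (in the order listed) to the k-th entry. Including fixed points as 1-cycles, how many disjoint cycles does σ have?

The cycle decomposition is (1 6 8 7 9 4 2 10 11 5 3), which has 1 cycle (counting 1-cycles).

1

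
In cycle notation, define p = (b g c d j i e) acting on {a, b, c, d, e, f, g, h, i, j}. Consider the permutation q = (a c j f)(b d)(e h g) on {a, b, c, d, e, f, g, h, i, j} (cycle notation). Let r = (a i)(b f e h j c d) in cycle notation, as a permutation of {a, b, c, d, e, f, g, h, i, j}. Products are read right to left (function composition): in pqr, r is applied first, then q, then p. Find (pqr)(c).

g

Apply the permutations in order: r(c) = d, then q(d) = b, then p(b) = g. So (pqr)(c) = g.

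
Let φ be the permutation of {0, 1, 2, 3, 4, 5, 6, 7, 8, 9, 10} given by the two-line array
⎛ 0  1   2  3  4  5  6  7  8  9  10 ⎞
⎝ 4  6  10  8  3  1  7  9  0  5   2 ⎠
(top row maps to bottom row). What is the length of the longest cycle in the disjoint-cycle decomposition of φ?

Decomposing into disjoint cycles gives (0 4 3 8)(1 6 7 9 5)(2 10); the longest has length 5.

5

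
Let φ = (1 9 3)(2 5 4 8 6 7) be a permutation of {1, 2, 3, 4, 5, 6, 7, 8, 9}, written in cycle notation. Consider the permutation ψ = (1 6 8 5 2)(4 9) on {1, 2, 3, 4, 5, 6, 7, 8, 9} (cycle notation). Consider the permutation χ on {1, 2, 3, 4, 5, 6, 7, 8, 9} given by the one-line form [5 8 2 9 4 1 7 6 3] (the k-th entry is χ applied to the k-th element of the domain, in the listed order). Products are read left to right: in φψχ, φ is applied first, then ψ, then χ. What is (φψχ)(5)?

Chase 5: φ(5) = 4; ψ(4) = 9; χ(9) = 3. Hence (φψχ)(5) = 3.

3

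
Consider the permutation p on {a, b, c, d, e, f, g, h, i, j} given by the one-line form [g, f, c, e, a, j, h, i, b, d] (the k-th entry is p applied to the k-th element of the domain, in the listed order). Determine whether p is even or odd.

In disjoint-cycle form the cycle lengths are 9, 1.
A cycle of length ℓ contributes ℓ−1 transpositions, so p is a product of 8 transpositions — even.

even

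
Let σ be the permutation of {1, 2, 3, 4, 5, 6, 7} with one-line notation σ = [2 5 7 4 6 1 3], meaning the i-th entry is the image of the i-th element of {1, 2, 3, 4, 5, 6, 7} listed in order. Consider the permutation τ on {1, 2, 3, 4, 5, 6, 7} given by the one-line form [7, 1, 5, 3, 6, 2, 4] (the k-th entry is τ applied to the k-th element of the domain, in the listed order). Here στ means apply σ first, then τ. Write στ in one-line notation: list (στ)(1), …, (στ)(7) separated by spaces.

1 6 4 3 2 7 5

(στ)(x) = τ(σ(x)). Computing each image: τ(σ(1)) = τ(2) = 1, τ(σ(2)) = τ(5) = 6, τ(σ(3)) = τ(7) = 4, τ(σ(4)) = τ(4) = 3, τ(σ(5)) = τ(6) = 2, τ(σ(6)) = τ(1) = 7, τ(σ(7)) = τ(3) = 5.
Hence στ = [1 6 4 3 2 7 5].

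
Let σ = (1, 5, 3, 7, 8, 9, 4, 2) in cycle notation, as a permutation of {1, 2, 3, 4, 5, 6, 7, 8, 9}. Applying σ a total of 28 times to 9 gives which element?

5

9 lies in the 8-cycle (1, 5, 3, 7, 8, 9, 4, 2).
Since the cycle has length 8, σ^28 acts on it the same as σ^4 (28 mod 8 = 4).
Stepping 4 places around the cycle: 9 → 4 → 2 → 1 → 5.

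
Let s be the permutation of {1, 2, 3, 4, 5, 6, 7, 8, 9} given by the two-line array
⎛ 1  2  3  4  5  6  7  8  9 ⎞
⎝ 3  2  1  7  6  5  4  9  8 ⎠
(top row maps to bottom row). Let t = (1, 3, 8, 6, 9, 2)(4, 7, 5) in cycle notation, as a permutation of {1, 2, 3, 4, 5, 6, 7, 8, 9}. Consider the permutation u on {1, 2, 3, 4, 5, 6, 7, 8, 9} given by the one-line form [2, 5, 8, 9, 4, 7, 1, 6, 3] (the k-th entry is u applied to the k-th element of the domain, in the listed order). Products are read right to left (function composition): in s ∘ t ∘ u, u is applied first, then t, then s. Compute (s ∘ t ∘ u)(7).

1

Apply the permutations in order: u(7) = 1, then t(1) = 3, then s(3) = 1. So (s ∘ t ∘ u)(7) = 1.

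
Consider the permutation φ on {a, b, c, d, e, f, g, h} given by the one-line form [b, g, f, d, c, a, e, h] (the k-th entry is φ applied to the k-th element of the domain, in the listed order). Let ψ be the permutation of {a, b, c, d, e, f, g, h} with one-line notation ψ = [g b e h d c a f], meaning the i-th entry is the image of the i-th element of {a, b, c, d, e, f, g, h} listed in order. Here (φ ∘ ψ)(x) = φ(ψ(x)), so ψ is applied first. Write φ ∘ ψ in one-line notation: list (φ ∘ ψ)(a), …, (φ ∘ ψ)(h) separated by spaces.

For each element, apply ψ then φ: a → g → e; b → b → g; c → e → c; d → h → h; e → d → d; f → c → f; g → a → b; h → f → a.
Collecting the images, φ ∘ ψ = [e g c h d f b a].

e g c h d f b a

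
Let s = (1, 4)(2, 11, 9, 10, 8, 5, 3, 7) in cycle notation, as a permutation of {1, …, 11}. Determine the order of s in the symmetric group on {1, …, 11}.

8

The disjoint cycles have lengths 8, 2, 1.
The order is lcm(8, 2) = 8.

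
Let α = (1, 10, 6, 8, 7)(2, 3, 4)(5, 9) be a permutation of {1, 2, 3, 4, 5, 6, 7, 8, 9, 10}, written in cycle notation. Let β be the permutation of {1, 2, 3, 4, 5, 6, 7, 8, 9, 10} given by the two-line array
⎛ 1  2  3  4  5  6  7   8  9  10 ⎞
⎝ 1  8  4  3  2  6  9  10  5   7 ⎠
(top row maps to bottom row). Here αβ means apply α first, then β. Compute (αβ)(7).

1

(αβ)(7) = β(α(7)). α(7) = 1, then β(1) = 1. So (αβ)(7) = 1.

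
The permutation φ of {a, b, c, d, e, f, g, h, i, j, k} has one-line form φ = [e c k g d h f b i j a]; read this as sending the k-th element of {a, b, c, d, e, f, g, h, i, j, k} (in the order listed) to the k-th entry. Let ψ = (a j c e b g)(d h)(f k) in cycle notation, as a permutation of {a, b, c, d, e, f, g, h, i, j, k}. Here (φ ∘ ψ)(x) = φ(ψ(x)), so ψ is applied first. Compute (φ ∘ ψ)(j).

(φ ∘ ψ)(j) = φ(ψ(j)). ψ(j) = c, then φ(c) = k. So (φ ∘ ψ)(j) = k.

k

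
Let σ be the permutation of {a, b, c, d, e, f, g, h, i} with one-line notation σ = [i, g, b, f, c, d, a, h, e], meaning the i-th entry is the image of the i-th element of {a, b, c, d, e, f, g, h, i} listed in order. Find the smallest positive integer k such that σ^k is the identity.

Decomposing into disjoint cycles gives cycle lengths 6, 2, 1.
Since disjoint cycles commute, ord(σ) = lcm(6, 2) = 6.

6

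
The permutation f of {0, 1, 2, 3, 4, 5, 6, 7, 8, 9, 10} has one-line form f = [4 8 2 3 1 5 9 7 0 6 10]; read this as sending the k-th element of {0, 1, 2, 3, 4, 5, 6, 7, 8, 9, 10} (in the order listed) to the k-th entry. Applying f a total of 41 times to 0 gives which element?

4

Tracing 0 → 4 → … returns to 0 after 4 steps, so 0 lies in a 4-cycle (0 4 1 8).
On a 4-cycle, f^4 is the identity, so f^41 = f^1 there (41 ≡ 1 mod 4).
Stepping 1 place around the cycle: 0 → 4.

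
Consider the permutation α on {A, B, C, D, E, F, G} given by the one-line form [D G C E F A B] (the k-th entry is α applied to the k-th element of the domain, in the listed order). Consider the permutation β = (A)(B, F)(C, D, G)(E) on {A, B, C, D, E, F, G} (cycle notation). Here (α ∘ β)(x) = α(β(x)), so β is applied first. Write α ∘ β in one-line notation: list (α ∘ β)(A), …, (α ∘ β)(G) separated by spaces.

(α ∘ β)(x) = α(β(x)). Computing each image: α(β(A)) = α(A) = D, α(β(B)) = α(F) = A, α(β(C)) = α(D) = E, α(β(D)) = α(G) = B, α(β(E)) = α(E) = F, α(β(F)) = α(B) = G, α(β(G)) = α(C) = C.
Hence α ∘ β = [D A E B F G C].

D A E B F G C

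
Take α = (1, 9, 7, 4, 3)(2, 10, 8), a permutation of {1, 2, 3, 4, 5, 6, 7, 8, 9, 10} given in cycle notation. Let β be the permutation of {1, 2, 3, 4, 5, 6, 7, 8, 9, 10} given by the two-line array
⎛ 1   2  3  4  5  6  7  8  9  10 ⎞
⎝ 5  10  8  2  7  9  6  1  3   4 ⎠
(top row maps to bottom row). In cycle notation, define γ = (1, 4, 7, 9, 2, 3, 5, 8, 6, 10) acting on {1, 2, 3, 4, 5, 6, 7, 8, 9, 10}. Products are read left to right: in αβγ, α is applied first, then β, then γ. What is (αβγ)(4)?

Apply the permutations in order: α(4) = 3, then β(3) = 8, then γ(8) = 6. So (αβγ)(4) = 6.

6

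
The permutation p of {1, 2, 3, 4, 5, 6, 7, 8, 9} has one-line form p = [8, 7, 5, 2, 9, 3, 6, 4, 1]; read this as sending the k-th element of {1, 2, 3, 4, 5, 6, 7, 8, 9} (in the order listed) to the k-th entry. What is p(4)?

4 is element number 4 of the domain, and entry number 4 of the one-line form is 2, so p(4) = 2.

2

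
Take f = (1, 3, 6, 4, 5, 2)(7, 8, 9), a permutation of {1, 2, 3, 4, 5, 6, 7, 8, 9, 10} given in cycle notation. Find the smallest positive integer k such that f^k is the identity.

The disjoint cycles have lengths 6, 3, 1.
The order of f is the least common multiple of its cycle lengths: lcm(6, 3) = 6.

6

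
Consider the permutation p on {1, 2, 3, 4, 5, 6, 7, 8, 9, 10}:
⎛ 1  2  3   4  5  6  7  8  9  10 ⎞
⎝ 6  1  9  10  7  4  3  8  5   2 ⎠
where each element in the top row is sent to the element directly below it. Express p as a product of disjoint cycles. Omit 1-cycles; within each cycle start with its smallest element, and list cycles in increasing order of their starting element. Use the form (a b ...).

(1 6 4 10 2)(3 9 5 7)

From 1: 1 → 6 → 4 → 10 → 2 → 1, closing the cycle (1 6 4 10 2).
Continuing from each remaining unvisited element yields (1 6 4 10 2)(3 9 5 7).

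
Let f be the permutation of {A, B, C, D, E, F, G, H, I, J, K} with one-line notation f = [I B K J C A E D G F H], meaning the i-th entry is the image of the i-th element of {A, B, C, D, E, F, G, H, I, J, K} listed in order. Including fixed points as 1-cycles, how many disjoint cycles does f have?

The cycle decomposition is (A I G E C K H D J F)(B), which has 2 cycles (counting 1-cycles).

2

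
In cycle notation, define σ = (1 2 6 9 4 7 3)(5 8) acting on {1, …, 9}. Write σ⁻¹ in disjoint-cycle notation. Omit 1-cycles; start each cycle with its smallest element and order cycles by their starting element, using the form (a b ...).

Inverting a permutation written in cycle notation just reverses the order within every cycle.
After reversing and putting each cycle's least element first, σ⁻¹ = (1 3 7 4 9 6 2)(5 8).

(1 3 7 4 9 6 2)(5 8)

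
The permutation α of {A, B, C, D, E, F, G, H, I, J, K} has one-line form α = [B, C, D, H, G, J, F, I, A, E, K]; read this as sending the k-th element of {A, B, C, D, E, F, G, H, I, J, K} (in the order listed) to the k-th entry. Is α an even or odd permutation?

In disjoint-cycle form the cycle lengths are 6, 4, 1.
A cycle of length ℓ contributes ℓ−1 transpositions, so α is a product of 5 + 3 = 8 transpositions — even.

even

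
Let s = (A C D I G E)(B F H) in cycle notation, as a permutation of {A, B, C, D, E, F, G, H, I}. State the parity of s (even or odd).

The cycle lengths are 6, 3.
A cycle is odd iff its length is even; s has 1 even-length cycle, so sgn(s) = (−1)^1 and s is odd.

odd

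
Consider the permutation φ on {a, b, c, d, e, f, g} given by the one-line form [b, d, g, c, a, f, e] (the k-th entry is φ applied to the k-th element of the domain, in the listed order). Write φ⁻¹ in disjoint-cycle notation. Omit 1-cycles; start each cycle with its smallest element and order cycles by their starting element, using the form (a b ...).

First write φ in disjoint cycles: (a b d c g e).
The inverse reverses every cycle; in canonical form, φ⁻¹ = (a e g c d b).

(a e g c d b)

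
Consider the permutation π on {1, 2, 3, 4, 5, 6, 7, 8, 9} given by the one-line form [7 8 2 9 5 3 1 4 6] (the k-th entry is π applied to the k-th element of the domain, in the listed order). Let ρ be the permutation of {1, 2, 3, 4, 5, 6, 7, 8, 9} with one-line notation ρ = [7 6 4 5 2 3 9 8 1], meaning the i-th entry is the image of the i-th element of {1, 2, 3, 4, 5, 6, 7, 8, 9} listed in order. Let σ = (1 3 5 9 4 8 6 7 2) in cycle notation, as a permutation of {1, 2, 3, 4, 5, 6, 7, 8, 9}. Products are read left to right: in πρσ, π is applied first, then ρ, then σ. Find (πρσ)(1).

Chase 1: π(1) = 7; ρ(7) = 9; σ(9) = 4. Hence (πρσ)(1) = 4.

4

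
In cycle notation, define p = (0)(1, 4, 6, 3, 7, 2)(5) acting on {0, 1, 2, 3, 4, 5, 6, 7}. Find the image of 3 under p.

7

3 appears in (1, 4, 6, 3, 7, 2); the next entry (wrapping around) is 7.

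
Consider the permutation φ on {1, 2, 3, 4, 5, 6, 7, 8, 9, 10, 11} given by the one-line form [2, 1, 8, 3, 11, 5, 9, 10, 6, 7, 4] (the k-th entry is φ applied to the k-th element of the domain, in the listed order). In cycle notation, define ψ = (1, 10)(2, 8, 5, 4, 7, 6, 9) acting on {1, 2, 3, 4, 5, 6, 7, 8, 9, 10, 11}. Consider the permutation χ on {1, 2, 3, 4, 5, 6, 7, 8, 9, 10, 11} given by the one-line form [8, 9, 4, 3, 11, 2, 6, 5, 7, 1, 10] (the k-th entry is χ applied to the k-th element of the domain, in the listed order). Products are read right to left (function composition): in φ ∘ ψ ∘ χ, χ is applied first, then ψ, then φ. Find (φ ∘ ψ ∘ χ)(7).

(φ ∘ ψ ∘ χ)(7) = φ(ψ(χ(7))). χ(7) = 6, then ψ(6) = 9, then φ(9) = 6, so the result is 6.

6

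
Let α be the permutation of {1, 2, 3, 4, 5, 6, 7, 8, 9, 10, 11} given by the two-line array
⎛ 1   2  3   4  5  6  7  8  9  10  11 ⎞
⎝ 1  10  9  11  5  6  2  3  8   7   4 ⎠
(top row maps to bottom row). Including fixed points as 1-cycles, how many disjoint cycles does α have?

The cycle decomposition is (1)(2, 10, 7)(3, 9, 8)(4, 11)(5)(6), which has 6 cycles (counting 1-cycles).

6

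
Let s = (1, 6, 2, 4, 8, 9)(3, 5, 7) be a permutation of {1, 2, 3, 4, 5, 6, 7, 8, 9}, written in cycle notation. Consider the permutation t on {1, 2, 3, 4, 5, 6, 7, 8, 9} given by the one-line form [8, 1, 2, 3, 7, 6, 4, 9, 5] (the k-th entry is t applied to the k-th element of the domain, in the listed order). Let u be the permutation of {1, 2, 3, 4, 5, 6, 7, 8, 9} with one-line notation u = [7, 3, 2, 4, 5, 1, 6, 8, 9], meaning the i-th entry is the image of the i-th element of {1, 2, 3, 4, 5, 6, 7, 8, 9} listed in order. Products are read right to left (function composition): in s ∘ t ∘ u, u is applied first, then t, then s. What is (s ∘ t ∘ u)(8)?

Apply the permutations in order: u(8) = 8, then t(8) = 9, then s(9) = 1. So (s ∘ t ∘ u)(8) = 1.

1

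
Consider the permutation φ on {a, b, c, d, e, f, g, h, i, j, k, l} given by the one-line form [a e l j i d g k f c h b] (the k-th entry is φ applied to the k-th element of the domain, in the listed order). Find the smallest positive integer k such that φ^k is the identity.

The disjoint-cycle form of φ has cycle lengths 8, 2, 1, 1.
The order is lcm(8, 2) = 8.

8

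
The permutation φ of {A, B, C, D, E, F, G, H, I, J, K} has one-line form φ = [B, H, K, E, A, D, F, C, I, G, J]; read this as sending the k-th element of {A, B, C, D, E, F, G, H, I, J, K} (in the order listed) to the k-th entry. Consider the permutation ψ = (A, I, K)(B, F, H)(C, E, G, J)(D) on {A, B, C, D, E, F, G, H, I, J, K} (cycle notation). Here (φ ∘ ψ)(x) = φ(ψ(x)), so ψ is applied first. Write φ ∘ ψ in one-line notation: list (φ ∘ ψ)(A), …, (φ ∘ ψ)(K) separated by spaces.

I D A E F C G H J K B

For each element, apply ψ then φ: A → I → I; B → F → D; C → E → A; D → D → E; E → G → F; F → H → C; G → J → G; H → B → H; I → K → J; J → C → K; K → A → B.
Collecting the images, φ ∘ ψ = [I D A E F C G H J K B].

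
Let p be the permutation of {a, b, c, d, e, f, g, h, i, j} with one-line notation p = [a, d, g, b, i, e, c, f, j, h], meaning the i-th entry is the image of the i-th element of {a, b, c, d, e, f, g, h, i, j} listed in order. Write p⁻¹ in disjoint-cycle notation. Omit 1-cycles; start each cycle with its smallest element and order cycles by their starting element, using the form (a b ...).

First write p in disjoint cycles: (b d)(c g)(e i j h f).
The inverse reverses every cycle; in canonical form, p⁻¹ = (b d)(c g)(e f h j i).

(b d)(c g)(e f h j i)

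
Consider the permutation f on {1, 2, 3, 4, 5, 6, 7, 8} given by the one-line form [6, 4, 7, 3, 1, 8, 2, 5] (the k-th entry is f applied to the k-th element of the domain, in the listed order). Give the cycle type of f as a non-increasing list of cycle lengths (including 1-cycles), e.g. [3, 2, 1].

The disjoint cycles are (1 6 8 5)(2 4 3 7), with lengths 4, 4 in non-increasing order.

[4, 4]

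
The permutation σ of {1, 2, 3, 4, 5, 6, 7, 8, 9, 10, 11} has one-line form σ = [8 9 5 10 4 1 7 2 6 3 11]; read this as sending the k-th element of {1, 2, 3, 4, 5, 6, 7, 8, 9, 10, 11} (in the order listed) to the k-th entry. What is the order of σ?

The disjoint-cycle form of σ has cycle lengths 5, 4, 1, 1.
The order is lcm(5, 4) = 20.

20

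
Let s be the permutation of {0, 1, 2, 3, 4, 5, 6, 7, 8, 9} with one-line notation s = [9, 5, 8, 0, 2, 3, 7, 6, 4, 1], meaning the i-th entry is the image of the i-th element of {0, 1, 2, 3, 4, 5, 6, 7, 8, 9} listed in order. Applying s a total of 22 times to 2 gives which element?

Tracing 2 → 8 → … returns to 2 after 3 steps, so 2 lies in a 3-cycle (2 8 4).
Since the cycle has length 3, s^22 acts on it the same as s^1 (22 mod 3 = 1).
Stepping 1 place around the cycle: 2 → 8.

8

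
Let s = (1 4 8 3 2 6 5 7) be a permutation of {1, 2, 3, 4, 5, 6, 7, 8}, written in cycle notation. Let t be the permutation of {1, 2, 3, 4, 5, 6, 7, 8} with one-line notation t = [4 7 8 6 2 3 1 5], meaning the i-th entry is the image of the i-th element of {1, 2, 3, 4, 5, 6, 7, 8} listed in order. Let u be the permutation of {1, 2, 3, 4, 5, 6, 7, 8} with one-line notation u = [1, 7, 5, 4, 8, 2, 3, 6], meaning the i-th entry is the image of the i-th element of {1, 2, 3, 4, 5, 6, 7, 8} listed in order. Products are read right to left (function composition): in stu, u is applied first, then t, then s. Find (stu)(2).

Chase 2: u(2) = 7; t(7) = 1; s(1) = 4. Hence (stu)(2) = 4.

4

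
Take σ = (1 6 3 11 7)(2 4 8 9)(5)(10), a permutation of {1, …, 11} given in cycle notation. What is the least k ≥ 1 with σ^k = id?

20

The disjoint cycles have lengths 5, 4, 1, 1.
The order is lcm(5, 4) = 20.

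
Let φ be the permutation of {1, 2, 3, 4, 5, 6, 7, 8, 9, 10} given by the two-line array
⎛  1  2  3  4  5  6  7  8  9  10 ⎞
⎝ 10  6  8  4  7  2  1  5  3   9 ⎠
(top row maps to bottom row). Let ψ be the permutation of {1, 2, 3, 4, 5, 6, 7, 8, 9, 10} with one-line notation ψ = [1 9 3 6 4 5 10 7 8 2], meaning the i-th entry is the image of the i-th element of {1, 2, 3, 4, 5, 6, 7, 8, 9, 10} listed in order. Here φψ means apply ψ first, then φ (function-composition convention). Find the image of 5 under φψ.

ψ(5) = 4, then φ(4) = 4; composing gives (φψ)(5) = 4.

4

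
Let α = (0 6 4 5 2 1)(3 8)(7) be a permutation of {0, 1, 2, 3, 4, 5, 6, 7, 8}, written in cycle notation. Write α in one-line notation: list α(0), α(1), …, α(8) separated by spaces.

Each element maps to the next entry in its cycle (wrapping to the front): 0→6, 1→0, 2→1, 3→8, 4→5, 5→2, 6→4, 7→7, 8→3.
So the one-line form is 6 0 1 8 5 2 4 7 3.

6 0 1 8 5 2 4 7 3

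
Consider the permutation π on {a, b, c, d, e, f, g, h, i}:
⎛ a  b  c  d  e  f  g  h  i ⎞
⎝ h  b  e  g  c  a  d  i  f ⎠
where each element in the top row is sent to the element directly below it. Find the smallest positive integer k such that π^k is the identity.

4

The disjoint-cycle form of π has cycle lengths 4, 2, 2, 1.
The order of π is the least common multiple of its cycle lengths: lcm(4, 2, 2) = 4.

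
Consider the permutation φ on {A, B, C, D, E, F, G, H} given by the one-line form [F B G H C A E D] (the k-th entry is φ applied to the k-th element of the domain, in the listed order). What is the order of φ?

The disjoint-cycle form of φ has cycle lengths 3, 2, 2, 1.
The order of φ is the least common multiple of its cycle lengths: lcm(3, 2, 2) = 6.

6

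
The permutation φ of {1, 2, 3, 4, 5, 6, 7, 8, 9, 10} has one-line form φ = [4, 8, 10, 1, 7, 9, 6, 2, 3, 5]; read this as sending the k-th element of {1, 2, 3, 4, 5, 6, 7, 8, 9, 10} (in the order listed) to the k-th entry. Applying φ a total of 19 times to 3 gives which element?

Tracing 3 → 10 → … returns to 3 after 6 steps, so 3 lies in a 6-cycle (3, 10, 5, 7, 6, 9).
Powers repeat with period 6 on this cycle, and 19 mod 6 = 1, so φ^19(3) = φ^1(3).
Stepping 1 place around the cycle: 3 → 10.

10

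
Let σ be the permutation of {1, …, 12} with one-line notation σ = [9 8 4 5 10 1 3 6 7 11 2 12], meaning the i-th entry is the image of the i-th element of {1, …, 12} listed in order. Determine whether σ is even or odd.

In disjoint-cycle form the cycle lengths are 11, 1.
A cycle of length ℓ contributes ℓ−1 transpositions, so σ is a product of 10 transpositions — even.

even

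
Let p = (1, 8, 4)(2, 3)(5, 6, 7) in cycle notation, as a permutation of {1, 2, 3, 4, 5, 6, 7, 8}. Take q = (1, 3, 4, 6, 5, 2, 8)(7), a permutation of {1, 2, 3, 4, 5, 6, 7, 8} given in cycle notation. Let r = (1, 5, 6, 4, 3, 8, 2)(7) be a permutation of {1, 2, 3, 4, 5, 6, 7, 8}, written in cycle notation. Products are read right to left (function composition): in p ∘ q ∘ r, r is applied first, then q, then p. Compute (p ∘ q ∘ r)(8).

Apply the permutations in order: r(8) = 2, then q(2) = 8, then p(8) = 4. So (p ∘ q ∘ r)(8) = 4.

4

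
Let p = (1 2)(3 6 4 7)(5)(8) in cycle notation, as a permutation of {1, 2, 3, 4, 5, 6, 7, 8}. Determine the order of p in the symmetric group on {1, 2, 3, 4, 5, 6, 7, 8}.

4

The cycle type of p is (4, 2, 1, 1).
The order is lcm(4, 2) = 4.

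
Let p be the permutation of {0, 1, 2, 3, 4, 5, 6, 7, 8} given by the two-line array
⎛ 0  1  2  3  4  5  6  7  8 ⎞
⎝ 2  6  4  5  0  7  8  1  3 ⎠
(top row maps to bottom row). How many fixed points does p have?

No element satisfies p(x) = x, so there are 0 fixed points.

0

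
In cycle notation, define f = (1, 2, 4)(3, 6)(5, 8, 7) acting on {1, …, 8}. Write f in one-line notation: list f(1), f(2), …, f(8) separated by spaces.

2 4 6 1 8 3 5 7

Each element maps to the next entry in its cycle (wrapping to the front): 1↦2, 2↦4, 3↦6, 4↦1, 5↦8, 6↦3, 7↦5, 8↦7.
So the one-line form is 2 4 6 1 8 3 5 7.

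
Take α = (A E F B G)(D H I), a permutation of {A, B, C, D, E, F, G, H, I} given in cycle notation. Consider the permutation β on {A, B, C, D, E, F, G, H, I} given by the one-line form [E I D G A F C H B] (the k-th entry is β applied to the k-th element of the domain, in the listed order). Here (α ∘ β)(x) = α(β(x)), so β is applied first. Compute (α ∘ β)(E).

E

First apply β: β(E) = A, then α(A) = E. Thus (α ∘ β)(E) = E.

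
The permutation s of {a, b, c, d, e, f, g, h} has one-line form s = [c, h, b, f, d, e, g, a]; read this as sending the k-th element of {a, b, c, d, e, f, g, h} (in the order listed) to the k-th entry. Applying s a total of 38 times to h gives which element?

c

Tracing h → a → … returns to h after 4 steps, so h lies in a 4-cycle (a c b h).
Powers repeat with period 4 on this cycle, and 38 mod 4 = 2, so s^38(h) = s^2(h).
Advancing 2 steps from h: h → a → c.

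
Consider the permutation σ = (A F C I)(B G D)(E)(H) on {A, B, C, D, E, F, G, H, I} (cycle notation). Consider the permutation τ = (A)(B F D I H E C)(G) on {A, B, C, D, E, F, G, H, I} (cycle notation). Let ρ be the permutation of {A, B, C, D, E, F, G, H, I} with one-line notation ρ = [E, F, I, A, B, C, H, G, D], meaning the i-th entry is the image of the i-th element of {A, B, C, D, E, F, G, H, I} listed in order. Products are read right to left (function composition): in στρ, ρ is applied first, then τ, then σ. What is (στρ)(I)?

A

(στρ)(I) = σ(τ(ρ(I))). ρ(I) = D, then τ(D) = I, then σ(I) = A, so the result is A.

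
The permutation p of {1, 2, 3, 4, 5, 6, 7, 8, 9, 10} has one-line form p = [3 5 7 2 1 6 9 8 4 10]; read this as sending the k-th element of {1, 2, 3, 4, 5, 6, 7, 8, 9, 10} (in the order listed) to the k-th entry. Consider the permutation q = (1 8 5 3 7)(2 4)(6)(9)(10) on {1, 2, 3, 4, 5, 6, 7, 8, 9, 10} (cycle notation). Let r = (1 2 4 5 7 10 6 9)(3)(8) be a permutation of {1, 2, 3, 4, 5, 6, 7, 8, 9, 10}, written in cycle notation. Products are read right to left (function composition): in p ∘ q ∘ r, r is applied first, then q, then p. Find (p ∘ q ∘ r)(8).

Apply the permutations in order: r(8) = 8, then q(8) = 5, then p(5) = 1. So (p ∘ q ∘ r)(8) = 1.

1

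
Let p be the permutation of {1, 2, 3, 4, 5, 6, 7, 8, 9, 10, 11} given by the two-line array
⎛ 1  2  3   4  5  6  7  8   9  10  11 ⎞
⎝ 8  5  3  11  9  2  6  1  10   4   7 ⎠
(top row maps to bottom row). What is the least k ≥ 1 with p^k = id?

Writing p as disjoint cycles, the cycle lengths are 8, 2, 1.
Since disjoint cycles commute, ord(p) = lcm(8, 2) = 8.

8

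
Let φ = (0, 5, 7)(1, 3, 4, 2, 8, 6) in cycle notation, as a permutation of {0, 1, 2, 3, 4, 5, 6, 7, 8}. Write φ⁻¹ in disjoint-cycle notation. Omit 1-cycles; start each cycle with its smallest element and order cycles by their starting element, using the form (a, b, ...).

Inverting a permutation written in cycle notation just reverses the order within every cycle.
Reversing each cycle of φ and rotating so the smallest element leads gives (0, 7, 5)(1, 6, 8, 2, 4, 3).

(0, 7, 5)(1, 6, 8, 2, 4, 3)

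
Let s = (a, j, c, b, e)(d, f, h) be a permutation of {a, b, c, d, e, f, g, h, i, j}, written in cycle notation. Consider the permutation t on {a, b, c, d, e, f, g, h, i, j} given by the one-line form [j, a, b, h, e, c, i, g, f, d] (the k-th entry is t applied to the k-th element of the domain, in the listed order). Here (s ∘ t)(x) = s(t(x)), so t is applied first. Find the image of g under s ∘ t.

(s ∘ t)(g) = s(t(g)). t(g) = i, then s(i) = i. So (s ∘ t)(g) = i.

i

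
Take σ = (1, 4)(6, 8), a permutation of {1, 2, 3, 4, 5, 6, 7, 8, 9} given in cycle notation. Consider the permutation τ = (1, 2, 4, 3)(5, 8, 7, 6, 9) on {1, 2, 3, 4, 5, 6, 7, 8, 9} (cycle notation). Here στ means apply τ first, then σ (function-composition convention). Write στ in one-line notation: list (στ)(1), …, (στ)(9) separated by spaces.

For each element, apply τ then σ: 1 → 2 → 2; 2 → 4 → 1; 3 → 1 → 4; 4 → 3 → 3; 5 → 8 → 6; 6 → 9 → 9; 7 → 6 → 8; 8 → 7 → 7; 9 → 5 → 5.
Collecting the images, στ = [2 1 4 3 6 9 8 7 5].

2 1 4 3 6 9 8 7 5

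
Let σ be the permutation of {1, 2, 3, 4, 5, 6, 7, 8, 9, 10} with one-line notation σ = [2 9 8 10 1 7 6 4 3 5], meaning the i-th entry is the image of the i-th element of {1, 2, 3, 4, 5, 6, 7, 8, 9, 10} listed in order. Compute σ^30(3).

Tracing 3 → 8 → … returns to 3 after 8 steps, so 3 lies in an 8-cycle (1, 2, 9, 3, 8, 4, 10, 5).
Since the cycle has length 8, σ^30 acts on it the same as σ^6 (30 mod 8 = 6).
Advancing 6 steps from 3: 3 → 8 → 4 → 10 → 5 → 1 → 2.

2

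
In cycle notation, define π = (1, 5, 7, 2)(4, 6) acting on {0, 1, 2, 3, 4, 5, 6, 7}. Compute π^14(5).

5 lies in the 4-cycle (1, 5, 7, 2).
Powers repeat with period 4 on this cycle, and 14 mod 4 = 2, so π^14(5) = π^2(5).
Advancing 2 steps from 5: 5 → 7 → 2.

2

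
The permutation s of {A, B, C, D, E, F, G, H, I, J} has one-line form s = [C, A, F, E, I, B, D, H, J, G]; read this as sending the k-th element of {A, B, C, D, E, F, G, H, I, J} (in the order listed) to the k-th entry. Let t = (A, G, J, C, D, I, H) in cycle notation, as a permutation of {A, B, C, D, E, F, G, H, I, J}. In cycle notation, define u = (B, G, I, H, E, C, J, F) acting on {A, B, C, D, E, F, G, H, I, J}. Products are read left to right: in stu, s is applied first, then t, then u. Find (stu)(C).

B

Apply the permutations in order: s(C) = F, then t(F) = F, then u(F) = B. So (stu)(C) = B.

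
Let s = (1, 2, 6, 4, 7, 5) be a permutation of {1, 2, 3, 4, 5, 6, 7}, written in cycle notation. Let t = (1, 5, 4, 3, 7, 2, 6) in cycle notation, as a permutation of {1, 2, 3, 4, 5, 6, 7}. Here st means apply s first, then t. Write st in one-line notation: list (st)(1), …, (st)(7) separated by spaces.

Chase each element through s then t: 1 → 2 → 6; 2 → 6 → 1; 3 → 3 → 7; 4 → 7 → 2; 5 → 1 → 5; 6 → 4 → 3; 7 → 5 → 4.
Collecting the images, st = [6 1 7 2 5 3 4].

6 1 7 2 5 3 4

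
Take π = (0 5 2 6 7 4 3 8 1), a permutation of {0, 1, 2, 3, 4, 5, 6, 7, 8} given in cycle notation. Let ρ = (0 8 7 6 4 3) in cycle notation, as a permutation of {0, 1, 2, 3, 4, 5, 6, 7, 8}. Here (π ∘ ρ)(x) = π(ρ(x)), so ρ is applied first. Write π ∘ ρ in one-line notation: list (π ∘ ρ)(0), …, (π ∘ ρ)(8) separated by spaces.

For each element, apply ρ then π: 0 → 8 → 1; 1 → 1 → 0; 2 → 2 → 6; 3 → 0 → 5; 4 → 3 → 8; 5 → 5 → 2; 6 → 4 → 3; 7 → 6 → 7; 8 → 7 → 4.
So π ∘ ρ in one-line form is 1 0 6 5 8 2 3 7 4.

1 0 6 5 8 2 3 7 4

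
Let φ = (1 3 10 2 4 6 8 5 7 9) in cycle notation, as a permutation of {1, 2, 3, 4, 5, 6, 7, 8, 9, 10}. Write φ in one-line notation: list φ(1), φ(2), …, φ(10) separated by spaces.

3 4 10 6 7 8 9 5 1 2

Image by image: 1→3, 2→4, 3→10, 4→6, 5→7, 6→8, 7→9, 8→5, 9→1, 10→2.
Listing these in domain order gives 3 4 10 6 7 8 9 5 1 2.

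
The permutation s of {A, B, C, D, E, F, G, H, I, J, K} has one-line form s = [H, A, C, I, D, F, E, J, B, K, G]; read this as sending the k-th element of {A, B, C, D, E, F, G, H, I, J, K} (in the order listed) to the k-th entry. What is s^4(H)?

Tracing H → J → … returns to H after 9 steps, so H lies in a 9-cycle (A H J K G E D I B).
Advancing 4 steps from H: H → J → K → G → E.

E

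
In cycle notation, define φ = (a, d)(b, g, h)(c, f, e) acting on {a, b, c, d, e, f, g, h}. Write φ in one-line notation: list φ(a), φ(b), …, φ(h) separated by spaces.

d g f a c e h b

Each element maps to the next entry in its cycle (wrapping to the front): a↦d, b↦g, c↦f, d↦a, e↦c, f↦e, g↦h, h↦b.
Listing these in domain order gives d g f a c e h b.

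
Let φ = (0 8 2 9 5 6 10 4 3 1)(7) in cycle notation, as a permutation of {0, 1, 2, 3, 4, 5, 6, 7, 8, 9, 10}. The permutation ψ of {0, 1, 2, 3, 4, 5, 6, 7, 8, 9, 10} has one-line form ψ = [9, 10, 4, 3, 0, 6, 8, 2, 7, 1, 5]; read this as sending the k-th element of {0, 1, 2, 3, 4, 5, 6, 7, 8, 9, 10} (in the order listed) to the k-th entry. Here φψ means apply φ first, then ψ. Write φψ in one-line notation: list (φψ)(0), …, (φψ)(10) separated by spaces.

7 9 1 10 3 8 5 2 4 6 0

(φψ)(x) = ψ(φ(x)). Computing each image: ψ(φ(0)) = ψ(8) = 7, ψ(φ(1)) = ψ(0) = 9, ψ(φ(2)) = ψ(9) = 1, ψ(φ(3)) = ψ(1) = 10, ψ(φ(4)) = ψ(3) = 3, ψ(φ(5)) = ψ(6) = 8, ψ(φ(6)) = ψ(10) = 5, ψ(φ(7)) = ψ(7) = 2, ψ(φ(8)) = ψ(2) = 4, ψ(φ(9)) = ψ(5) = 6, ψ(φ(10)) = ψ(4) = 0.
Hence φψ = [7 9 1 10 3 8 5 2 4 6 0].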